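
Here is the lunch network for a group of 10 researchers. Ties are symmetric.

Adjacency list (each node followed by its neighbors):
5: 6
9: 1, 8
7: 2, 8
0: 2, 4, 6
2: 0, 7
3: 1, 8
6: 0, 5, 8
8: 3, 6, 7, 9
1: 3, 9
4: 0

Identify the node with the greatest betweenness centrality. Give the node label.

Unnormalized betweenness of each node: 0:10, 1:1/2, 2:2, 3:7/2, 4:0, 5:0, 6:16, 7:4, 8:41/2, 9:7/2.
8 has the largest value, 41/2, making it the main broker — the node through which the most shortest paths run.

8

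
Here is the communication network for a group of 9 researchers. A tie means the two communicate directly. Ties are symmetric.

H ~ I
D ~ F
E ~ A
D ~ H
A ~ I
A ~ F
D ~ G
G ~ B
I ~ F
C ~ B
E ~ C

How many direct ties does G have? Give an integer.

G is directly tied to B and D. That is 2 neighbors, so the degree of G is 2.

2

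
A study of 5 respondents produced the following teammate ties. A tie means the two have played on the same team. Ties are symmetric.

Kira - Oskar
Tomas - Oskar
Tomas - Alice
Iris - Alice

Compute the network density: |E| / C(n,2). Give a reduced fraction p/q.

There are 4 edges and 5 nodes, so the maximum possible is C(5,2) = 10.
Density = 4/10 = 2/5.

2/5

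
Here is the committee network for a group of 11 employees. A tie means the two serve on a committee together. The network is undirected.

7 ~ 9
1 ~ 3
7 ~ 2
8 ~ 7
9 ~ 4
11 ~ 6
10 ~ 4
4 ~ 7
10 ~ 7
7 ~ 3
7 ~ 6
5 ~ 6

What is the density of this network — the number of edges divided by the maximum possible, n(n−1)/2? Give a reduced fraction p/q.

There are 12 edges and 11 nodes, so the maximum possible is C(11,2) = 55.
Density = 12/55.

12/55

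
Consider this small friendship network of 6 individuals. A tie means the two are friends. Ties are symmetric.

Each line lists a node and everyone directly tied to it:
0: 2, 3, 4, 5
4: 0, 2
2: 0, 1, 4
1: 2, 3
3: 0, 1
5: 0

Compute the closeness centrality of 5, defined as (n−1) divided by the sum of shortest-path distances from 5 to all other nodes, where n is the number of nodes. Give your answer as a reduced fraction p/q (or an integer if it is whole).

Distances from 5: 0:1, 1:3, 2:2, 3:2, 4:2. Sum = 10.
n = 6, so closeness = 5/10 = 1/2.

1/2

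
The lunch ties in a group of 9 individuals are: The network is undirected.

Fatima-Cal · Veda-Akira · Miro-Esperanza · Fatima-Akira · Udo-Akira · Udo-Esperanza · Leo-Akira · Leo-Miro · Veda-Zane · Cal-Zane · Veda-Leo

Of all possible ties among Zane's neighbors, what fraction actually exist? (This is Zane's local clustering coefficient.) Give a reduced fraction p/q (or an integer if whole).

0

Zane's neighbors: Cal and Veda (k = 2).
Possible neighbor pairs: C(2,2) = 1. Edges among them: none → e = 0.
Clustering(Zane) = 0/1.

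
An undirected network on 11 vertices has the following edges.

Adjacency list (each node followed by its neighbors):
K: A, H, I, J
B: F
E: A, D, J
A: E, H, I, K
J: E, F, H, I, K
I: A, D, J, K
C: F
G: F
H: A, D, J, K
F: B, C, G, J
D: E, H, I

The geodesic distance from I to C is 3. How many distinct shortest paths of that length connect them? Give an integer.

The shortest distance is 3, and the only length-3 path is I–J–F–C. So there is exactly 1 shortest path.

1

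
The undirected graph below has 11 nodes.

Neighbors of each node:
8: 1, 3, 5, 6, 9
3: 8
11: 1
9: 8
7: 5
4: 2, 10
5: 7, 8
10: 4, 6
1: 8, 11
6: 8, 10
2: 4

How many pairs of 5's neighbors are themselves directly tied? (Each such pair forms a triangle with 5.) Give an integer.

5's neighbors are 7 and 8, but none of them are tied to each other, so no triangle contains 5.

0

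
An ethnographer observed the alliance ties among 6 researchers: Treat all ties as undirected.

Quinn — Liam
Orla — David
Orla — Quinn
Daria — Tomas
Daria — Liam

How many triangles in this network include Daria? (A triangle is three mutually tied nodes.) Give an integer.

0

Daria's neighbors are Liam and Tomas, but none of them are tied to each other, so no triangle contains Daria.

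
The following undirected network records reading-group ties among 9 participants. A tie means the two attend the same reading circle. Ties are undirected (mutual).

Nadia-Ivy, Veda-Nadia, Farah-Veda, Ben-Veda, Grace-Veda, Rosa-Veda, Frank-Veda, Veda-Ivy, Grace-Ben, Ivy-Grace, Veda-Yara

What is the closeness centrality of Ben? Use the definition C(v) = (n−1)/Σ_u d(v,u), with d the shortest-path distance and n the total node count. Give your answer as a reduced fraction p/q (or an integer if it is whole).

Distances from Ben: Farah:2, Frank:2, Grace:1, Ivy:2, Nadia:2, Rosa:2, Veda:1, Yara:2. Sum = 14.
n = 9, so closeness = 8/14 = 4/7.

4/7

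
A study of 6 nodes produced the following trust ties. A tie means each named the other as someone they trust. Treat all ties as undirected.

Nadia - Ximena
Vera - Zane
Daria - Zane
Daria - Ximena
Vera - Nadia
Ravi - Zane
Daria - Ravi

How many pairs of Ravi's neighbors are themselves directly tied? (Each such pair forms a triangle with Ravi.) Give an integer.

1

Ravi's neighbors: Daria and Zane.
Neighbor pairs that are themselves tied: Ravi–Daria–Zane. Each forms one triangle with Ravi, for 1 in total.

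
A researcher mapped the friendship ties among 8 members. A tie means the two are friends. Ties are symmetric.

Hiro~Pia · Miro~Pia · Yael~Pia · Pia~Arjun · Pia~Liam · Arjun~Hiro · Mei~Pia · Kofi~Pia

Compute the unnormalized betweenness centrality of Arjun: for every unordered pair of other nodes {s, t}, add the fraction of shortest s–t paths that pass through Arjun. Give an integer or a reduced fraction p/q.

0

No shortest path between any pair of other nodes passes through Arjun.
Summing the contributions gives betweenness(Arjun) = 0.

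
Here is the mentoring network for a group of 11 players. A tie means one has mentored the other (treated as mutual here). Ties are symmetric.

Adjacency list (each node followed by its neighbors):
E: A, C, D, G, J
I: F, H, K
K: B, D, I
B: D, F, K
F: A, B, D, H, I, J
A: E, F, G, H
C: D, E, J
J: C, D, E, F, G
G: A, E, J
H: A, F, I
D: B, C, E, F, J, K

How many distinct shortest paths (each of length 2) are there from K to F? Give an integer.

3

The shortest distance is 2. The length-2 paths are: K–B–F; K–I–F; K–D–F.
That gives 3 distinct shortest paths.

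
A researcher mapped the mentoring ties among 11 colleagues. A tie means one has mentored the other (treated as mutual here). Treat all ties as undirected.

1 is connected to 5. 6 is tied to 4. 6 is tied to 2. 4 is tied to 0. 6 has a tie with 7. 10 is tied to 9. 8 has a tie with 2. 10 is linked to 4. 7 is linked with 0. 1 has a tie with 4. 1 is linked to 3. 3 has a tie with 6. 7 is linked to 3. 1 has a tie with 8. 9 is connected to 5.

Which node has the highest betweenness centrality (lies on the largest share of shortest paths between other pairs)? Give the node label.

Unnormalized betweenness of each node: 0:4/3, 1:46/3, 2:3/2, 3:23/6, 4:91/6, 5:23/6, 6:25/3, 7:2, 8:5/2, 9:1, 10:25/6.
1 has the largest value, 46/3, making it the main broker — the node through which the most shortest paths run.

1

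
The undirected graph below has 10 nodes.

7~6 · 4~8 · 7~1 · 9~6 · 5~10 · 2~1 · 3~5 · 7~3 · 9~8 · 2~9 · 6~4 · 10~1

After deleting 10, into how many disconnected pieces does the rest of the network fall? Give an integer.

1

10's neighbors (1 and 5) remain reachable from one another through other ties, so the rest of the network stays in one piece.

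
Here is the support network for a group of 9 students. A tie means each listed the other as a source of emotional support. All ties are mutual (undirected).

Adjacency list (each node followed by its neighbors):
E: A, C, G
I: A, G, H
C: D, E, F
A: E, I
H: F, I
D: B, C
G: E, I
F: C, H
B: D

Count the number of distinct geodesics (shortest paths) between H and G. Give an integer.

1

The shortest distance is 2, and the only length-2 path is H–I–G. So there is exactly 1 shortest path.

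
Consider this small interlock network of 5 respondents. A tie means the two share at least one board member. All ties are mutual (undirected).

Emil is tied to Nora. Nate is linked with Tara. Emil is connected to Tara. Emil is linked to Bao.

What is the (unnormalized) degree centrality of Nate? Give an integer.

1

Nate is directly tied to Tara. That is 1 neighbor, so the degree of Nate is 1.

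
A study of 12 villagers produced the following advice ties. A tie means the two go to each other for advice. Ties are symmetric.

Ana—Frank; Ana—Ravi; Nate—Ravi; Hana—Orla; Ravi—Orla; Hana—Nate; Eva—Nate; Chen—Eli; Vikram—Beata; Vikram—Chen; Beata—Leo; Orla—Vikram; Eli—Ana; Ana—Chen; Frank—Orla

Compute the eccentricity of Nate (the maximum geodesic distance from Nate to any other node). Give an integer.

5

Distances from Nate: Ana:2, Beata:4, Chen:3, Eli:3, Eva:1, Frank:3, Hana:1, Leo:5, Orla:2, Ravi:1, Vikram:3.
The largest is 5 (to Leo), so the eccentricity of Nate is 5.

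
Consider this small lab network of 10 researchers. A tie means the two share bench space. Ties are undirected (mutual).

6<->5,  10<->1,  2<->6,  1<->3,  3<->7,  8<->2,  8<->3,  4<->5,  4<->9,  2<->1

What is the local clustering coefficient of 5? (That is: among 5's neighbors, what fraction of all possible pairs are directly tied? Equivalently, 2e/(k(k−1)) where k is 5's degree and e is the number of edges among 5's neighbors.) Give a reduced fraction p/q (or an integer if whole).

0

5's neighbors: 4 and 6 (k = 2).
Possible neighbor pairs: C(2,2) = 1. Edges among them: none → e = 0.
Clustering(5) = 0/1.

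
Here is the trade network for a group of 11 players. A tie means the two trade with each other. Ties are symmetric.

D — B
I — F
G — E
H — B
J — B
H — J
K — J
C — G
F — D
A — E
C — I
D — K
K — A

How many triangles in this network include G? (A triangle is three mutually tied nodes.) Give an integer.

0

G's neighbors are C and E, but none of them are tied to each other, so no triangle contains G.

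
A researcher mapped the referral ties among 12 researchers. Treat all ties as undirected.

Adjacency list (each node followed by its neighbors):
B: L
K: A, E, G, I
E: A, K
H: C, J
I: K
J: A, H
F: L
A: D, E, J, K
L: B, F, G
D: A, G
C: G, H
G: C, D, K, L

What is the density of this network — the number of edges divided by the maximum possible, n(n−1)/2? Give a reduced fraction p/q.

7/33

There are 14 edges and 12 nodes, so the maximum possible is C(12,2) = 66.
Density = 14/66 = 7/33.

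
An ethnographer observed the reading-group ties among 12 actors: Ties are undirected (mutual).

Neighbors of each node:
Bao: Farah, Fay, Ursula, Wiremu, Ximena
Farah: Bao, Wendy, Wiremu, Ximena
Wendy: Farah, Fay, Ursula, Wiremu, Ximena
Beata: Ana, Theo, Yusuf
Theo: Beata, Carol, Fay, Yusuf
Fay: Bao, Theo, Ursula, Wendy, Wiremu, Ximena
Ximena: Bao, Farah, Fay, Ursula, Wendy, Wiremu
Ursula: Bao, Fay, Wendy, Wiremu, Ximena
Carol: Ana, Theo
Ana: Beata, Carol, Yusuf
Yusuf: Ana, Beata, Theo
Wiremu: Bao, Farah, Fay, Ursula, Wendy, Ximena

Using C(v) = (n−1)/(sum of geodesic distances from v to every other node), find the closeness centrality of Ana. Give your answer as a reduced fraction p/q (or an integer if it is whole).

1/3

Distances from Ana: Bao:4, Beata:1, Carol:1, Farah:5, Fay:3, Theo:2, Ursula:4, Wendy:4, Wiremu:4, Ximena:4, Yusuf:1. Sum = 33.
n = 12, so closeness = 11/33 = 1/3.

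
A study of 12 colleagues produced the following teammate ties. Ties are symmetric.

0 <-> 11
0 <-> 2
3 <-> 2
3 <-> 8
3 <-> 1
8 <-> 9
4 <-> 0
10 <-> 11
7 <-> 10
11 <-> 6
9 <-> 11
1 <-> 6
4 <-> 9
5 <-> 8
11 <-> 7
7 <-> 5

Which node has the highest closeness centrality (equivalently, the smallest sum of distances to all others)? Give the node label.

11

Farness (sum of distances to all others) for each node — 0:22, 1:27, 2:25, 3:24, 4:27, 5:25, 6:24, 7:23, 8:22, 9:21, 10:26, 11:18.
The smallest farness is 18, for 11, so 11 has the highest closeness.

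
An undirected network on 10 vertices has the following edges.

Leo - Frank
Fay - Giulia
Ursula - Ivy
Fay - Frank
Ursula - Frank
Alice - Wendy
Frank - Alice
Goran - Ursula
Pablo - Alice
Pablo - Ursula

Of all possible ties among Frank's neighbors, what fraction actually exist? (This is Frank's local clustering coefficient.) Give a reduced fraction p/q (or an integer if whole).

Frank's neighbors: Alice, Fay, Leo, and Ursula (k = 4).
Possible neighbor pairs: C(4,2) = 6. Edges among them: none → e = 0.
Clustering(Frank) = 0/6 = 0.

0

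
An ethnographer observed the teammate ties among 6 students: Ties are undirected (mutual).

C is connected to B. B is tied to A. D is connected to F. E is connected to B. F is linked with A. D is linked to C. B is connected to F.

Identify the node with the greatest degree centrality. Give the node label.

Degrees — A:2, B:4, C:2, D:2, E:1, F:3.
The maximum is 4, attained only by B.

B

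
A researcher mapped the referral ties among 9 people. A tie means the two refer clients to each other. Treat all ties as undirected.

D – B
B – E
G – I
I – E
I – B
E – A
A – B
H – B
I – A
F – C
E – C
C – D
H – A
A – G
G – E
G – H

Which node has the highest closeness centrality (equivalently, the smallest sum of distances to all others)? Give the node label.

Farness (sum of distances to all others) for each node — A:12, B:12, C:14, D:15, E:11, F:21, G:14, H:16, I:13.
The smallest farness is 11, for E, so E has the highest closeness.

E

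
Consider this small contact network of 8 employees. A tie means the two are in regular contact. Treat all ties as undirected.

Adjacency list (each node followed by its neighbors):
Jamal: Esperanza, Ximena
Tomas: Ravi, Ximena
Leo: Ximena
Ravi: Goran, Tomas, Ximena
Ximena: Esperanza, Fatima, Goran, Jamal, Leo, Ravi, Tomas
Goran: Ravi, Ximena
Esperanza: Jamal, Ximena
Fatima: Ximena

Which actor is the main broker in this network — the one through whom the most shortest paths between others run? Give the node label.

Ximena

Unnormalized betweenness of each node: Esperanza:0, Fatima:0, Goran:0, Jamal:0, Leo:0, Ravi:1/2, Tomas:0, Ximena:35/2.
Ximena has the largest value, 35/2, making it the main broker — the node through which the most shortest paths run.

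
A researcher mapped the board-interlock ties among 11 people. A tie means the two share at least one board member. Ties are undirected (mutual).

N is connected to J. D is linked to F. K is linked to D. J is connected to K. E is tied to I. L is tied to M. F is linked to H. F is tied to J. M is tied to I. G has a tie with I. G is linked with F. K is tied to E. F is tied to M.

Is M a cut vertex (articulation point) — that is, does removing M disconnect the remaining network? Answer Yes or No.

Yes

Removing M leaves {D, E, F, G, H, I, J, K, and N} with no path to {L}, so the network splits into 2 components. M is a cut vertex.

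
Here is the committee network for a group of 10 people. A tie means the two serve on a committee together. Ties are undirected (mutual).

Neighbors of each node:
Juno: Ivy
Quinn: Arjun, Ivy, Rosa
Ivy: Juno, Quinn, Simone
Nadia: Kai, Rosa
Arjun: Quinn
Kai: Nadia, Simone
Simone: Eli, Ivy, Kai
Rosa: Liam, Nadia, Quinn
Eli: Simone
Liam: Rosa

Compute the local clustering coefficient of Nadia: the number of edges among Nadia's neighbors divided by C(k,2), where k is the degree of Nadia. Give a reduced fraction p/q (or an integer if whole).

Nadia's neighbors: Kai and Rosa (k = 2).
Possible neighbor pairs: C(2,2) = 1. Edges among them: none → e = 0.
Clustering(Nadia) = 0/1.

0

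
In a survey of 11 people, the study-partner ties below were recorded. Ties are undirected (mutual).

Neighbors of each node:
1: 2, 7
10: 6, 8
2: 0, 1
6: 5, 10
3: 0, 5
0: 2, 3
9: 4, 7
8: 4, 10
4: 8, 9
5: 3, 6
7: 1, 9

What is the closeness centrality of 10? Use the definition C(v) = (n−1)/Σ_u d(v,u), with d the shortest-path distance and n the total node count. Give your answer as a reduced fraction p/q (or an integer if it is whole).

1/3

Distances from 10: 0:4, 1:5, 2:5, 3:3, 4:2, 5:2, 6:1, 7:4, 8:1, 9:3. Sum = 30.
n = 11, so closeness = 10/30 = 1/3.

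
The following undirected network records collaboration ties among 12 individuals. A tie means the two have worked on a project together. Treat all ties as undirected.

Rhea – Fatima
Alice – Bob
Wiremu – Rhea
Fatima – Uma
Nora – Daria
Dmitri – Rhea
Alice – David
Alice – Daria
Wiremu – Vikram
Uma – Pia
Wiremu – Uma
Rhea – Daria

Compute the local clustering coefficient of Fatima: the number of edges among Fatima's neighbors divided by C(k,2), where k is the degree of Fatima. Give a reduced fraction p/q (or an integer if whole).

Fatima's neighbors: Rhea and Uma (k = 2).
Possible neighbor pairs: C(2,2) = 1. Edges among them: none → e = 0.
Clustering(Fatima) = 0/1.

0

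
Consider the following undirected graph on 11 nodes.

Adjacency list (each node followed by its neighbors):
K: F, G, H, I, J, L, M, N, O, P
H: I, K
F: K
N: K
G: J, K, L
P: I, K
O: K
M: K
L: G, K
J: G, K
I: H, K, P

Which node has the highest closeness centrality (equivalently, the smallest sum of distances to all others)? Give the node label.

Farness (sum of distances to all others) for each node — F:19, G:17, H:18, I:17, J:18, K:10, L:18, M:19, N:19, O:19, P:18.
The smallest farness is 10, for K, so K has the highest closeness.

K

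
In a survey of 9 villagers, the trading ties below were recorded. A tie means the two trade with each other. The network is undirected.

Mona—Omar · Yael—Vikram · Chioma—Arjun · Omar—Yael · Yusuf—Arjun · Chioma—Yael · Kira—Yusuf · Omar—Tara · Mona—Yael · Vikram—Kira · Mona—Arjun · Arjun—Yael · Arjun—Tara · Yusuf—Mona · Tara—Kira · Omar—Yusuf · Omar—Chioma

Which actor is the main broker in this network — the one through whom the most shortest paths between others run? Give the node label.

Unnormalized betweenness of each node: Arjun:17/5, Chioma:1/5, Kira:7/3, Mona:8/15, Omar:17/5, Tara:8/5, Vikram:6/5, Yael:71/15, Yusuf:13/5.
Yael has the largest value, 71/15, making it the main broker — the node through which the most shortest paths run.

Yael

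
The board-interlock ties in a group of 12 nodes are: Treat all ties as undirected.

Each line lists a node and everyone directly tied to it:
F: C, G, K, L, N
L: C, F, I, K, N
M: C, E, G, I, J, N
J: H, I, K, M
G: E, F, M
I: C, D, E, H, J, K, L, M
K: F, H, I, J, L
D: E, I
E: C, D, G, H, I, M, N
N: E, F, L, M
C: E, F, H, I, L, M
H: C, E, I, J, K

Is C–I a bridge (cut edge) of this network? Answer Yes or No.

Even without that edge, C still reaches I via C – H – I, so the network stays connected. Not a bridge.

No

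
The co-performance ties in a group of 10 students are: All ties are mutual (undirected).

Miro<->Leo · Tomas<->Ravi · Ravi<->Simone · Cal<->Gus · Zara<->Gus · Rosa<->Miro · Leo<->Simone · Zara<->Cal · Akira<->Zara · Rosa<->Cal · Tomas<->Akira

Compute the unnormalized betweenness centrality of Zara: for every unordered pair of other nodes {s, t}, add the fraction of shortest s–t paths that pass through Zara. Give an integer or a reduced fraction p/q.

Pairs whose geodesics pass through Zara — Gus–Akira: 1; Gus–Tomas: 1; Gus–Ravi: 1; Gus–Simone: 1/2; Akira–Miro: 1; Akira–Rosa: 1; Akira–Cal: 1; Tomas–Rosa: 1; Tomas–Cal: 1; Ravi–Cal: 1.
All other pairs contribute 0.
Summing the contributions gives betweenness(Zara) = 19/2.

19/2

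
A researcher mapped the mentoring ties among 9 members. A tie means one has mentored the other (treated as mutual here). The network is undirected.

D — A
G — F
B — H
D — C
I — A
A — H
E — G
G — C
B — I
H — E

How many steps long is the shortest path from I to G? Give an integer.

One shortest route is I – A – D – C – G, which uses 4 edges, and at distance 3 from I we only reach {C, E}, which does not include G. So d(I,G) = 4.

4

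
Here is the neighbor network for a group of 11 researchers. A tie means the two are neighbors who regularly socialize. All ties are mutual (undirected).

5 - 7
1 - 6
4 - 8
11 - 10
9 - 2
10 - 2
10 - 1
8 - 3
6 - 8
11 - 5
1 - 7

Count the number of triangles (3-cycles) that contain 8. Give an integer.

0

8's neighbors are 3, 4, and 6, but none of them are tied to each other, so no triangle contains 8.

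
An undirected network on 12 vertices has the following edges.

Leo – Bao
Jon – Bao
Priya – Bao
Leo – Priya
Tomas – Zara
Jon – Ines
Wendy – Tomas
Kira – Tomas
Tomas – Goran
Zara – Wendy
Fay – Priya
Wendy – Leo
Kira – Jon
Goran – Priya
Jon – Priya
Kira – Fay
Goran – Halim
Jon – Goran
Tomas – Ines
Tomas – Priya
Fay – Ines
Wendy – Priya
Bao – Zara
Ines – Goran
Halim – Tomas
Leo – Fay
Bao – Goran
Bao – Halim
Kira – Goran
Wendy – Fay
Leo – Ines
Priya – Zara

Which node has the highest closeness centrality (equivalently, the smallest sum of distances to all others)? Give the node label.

Priya

Farness (sum of distances to all others) for each node — Bao:16, Fay:18, Goran:15, Halim:20, Ines:17, Jon:17, Kira:18, Leo:17, Priya:14, Tomas:15, Wendy:17, Zara:18.
The smallest farness is 14, for Priya, so Priya has the highest closeness.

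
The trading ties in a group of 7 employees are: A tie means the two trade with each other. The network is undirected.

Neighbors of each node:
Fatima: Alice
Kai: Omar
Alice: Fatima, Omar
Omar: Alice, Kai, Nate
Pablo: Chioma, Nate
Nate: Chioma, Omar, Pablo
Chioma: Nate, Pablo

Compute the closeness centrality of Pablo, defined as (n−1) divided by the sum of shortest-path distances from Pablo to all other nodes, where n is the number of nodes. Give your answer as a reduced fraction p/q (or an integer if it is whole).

3/7

Distances from Pablo: Alice:3, Chioma:1, Fatima:4, Kai:3, Nate:1, Omar:2. Sum = 14.
n = 7, so closeness = 6/14 = 3/7.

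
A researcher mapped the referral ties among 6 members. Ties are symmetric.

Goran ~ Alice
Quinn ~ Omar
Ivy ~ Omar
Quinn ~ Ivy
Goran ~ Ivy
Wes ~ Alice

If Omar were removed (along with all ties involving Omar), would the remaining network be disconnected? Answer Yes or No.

No

Even without Omar, every remaining node can still reach every other (the residual graph is connected), so Omar is not a cut vertex.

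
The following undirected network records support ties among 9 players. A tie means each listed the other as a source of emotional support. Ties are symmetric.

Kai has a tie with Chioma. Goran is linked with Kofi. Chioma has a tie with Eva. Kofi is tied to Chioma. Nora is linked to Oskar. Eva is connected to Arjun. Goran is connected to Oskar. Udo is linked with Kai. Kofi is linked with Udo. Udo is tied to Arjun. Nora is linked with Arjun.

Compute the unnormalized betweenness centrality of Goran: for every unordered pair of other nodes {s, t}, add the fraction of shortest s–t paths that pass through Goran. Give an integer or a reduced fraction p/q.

Pairs whose geodesics pass through Goran — Kofi–Oskar: 1; Kofi–Nora: 1/2; Oskar–Chioma: 1; Oskar–Kai: 2/3; Oskar–Udo: 1/2.
All other pairs contribute 0.
Summing the contributions gives betweenness(Goran) = 11/3.

11/3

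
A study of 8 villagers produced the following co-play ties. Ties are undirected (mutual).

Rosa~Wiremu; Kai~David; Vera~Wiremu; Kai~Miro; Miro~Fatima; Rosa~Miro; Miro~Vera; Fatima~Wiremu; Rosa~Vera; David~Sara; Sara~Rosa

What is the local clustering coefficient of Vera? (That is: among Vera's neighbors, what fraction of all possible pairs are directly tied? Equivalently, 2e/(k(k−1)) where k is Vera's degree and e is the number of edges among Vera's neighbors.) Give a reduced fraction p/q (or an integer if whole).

2/3

Vera's neighbors: Miro, Rosa, and Wiremu (k = 3).
Possible neighbor pairs: C(3,2) = 3. Edges among them: Miro–Rosa, Rosa–Wiremu → e = 2.
Clustering(Vera) = 2/3.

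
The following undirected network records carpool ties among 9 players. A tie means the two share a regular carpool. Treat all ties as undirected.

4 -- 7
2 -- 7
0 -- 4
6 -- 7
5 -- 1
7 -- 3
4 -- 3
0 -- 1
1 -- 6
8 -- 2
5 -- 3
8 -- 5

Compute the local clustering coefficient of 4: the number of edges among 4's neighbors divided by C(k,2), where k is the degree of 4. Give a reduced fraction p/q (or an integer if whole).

4's neighbors: 0, 3, and 7 (k = 3).
Possible neighbor pairs: C(3,2) = 3. Edges among them: 3–7 → e = 1.
Clustering(4) = 1/3.

1/3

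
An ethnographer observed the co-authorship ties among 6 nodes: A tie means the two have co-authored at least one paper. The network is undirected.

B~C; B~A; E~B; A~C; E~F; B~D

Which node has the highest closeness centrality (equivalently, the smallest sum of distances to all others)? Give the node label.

Farness (sum of distances to all others) for each node — A:9, B:6, C:9, D:10, E:8, F:12.
The smallest farness is 6, for B, so B has the highest closeness.

B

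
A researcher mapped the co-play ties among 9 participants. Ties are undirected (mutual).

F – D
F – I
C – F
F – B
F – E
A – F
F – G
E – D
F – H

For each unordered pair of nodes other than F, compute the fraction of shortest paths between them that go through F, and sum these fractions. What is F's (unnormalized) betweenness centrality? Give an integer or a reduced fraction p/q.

27

Pairs whose geodesics pass through F — D–G: 1; D–A: 1; D–H: 1; D–B: 1; D–I: 1; D–C: 1; G–A: 1; G–H: 1; G–B: 1; G–I: 1; G–C: 1; G–E: 1; A–H: 1; A–B: 1 … (+13 more pairs).
All other pairs contribute 0.
Summing the contributions gives betweenness(F) = 27.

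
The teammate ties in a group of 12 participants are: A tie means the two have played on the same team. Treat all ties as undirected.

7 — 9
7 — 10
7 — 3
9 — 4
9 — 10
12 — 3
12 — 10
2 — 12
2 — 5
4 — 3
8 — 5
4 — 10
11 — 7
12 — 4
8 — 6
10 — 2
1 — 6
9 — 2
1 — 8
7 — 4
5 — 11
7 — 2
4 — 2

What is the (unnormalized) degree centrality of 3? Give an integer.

3 is directly tied to 4, 7, and 12. That is 3 neighbors, so the degree of 3 is 3.

3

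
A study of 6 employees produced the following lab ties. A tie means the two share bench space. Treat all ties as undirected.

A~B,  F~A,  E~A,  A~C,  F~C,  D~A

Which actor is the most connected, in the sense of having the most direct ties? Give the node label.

A

Degrees — A:5, B:1, C:2, D:1, E:1, F:2.
The maximum is 5, attained only by A.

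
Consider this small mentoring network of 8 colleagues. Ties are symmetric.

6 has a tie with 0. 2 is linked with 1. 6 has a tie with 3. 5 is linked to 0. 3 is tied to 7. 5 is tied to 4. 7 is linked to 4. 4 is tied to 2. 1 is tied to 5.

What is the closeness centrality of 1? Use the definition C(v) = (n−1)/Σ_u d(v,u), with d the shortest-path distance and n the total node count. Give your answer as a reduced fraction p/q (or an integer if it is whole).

7/16

Distances from 1: 0:2, 2:1, 3:4, 4:2, 5:1, 6:3, 7:3. Sum = 16.
n = 8, so closeness = 7/16.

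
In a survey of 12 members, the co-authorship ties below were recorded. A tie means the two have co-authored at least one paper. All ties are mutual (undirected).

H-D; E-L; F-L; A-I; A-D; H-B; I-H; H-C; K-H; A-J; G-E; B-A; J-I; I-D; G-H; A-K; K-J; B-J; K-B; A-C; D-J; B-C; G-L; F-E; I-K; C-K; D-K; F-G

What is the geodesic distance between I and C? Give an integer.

One shortest route is I – K – C, which uses 2 edges, and I and C are not directly tied, so nothing shorter exists. So d(I,C) = 2.

2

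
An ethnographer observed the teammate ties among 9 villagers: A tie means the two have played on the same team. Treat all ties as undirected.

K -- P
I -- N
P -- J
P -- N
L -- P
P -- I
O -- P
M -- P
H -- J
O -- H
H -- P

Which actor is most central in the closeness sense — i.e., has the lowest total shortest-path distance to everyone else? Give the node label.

Farness (sum of distances to all others) for each node — H:13, I:14, J:14, K:15, L:15, M:15, N:14, O:14, P:8.
The smallest farness is 8, for P, so P has the highest closeness.

P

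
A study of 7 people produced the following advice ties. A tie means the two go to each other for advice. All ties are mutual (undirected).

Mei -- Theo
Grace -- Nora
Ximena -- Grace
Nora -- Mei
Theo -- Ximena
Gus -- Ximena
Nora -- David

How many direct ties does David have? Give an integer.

1

David is directly tied to Nora. That is 1 neighbor, so the degree of David is 1.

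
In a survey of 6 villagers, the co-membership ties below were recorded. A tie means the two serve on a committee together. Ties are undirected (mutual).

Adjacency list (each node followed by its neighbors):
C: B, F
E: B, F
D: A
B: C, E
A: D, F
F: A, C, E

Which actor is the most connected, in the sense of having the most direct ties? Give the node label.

F

Degrees — A:2, B:2, C:2, D:1, E:2, F:3.
The maximum is 3, attained only by F.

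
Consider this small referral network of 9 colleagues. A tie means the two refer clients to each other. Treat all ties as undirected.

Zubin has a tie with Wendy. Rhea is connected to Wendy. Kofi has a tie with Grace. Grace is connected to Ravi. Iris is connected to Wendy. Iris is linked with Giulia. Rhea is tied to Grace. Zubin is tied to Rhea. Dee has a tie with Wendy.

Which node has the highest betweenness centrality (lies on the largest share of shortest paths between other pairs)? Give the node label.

Unnormalized betweenness of each node: Dee:0, Giulia:0, Grace:13, Iris:7, Kofi:0, Ravi:0, Rhea:15, Wendy:17, Zubin:0.
Wendy has the largest value, 17, making it the main broker — the node through which the most shortest paths run.

Wendy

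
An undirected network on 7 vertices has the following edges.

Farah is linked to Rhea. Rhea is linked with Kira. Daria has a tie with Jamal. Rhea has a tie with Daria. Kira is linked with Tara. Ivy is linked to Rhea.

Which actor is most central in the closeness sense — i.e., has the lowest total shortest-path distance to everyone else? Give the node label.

Farness (sum of distances to all others) for each node — Daria:11, Farah:13, Ivy:13, Jamal:16, Kira:11, Rhea:8, Tara:16.
The smallest farness is 8, for Rhea, so Rhea has the highest closeness.

Rhea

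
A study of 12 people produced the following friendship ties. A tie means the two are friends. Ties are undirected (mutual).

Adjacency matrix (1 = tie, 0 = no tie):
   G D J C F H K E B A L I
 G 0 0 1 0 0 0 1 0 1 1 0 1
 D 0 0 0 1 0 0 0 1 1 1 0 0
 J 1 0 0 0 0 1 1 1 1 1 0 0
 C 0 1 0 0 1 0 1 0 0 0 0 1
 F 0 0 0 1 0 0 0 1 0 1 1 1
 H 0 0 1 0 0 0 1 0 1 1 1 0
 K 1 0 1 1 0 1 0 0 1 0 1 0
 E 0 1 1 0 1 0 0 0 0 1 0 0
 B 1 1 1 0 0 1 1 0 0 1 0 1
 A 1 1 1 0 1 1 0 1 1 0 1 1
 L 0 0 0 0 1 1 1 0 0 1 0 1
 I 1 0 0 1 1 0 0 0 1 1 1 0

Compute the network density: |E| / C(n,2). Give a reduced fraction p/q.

1/2

There are 33 edges and 12 nodes, so the maximum possible is C(12,2) = 66.
Density = 33/66 = 1/2.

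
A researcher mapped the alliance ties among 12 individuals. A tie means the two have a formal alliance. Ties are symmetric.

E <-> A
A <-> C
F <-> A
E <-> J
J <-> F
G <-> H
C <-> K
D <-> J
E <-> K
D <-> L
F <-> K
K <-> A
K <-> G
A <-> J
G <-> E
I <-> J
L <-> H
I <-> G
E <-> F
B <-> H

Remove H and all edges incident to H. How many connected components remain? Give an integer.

2

Without H, the remaining ties split the others into: {A, C, D, E, F, G, I, J, K, L}; {B}.
That's 2 separate components.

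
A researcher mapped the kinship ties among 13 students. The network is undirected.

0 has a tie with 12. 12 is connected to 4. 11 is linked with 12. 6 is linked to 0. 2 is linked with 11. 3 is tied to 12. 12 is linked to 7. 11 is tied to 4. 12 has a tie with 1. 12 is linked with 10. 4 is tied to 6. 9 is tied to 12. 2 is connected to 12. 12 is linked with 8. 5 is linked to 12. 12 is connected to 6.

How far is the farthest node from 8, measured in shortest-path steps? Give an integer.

Distances from 8: 0:2, 1:2, 2:2, 3:2, 4:2, 5:2, 6:2, 7:2, 9:2, 10:2, 11:2, 12:1.
The largest is 2 (to 2, 1, 11, 5, 3, 7, 9, 0, 6, 4, and 10), so the eccentricity of 8 is 2.

2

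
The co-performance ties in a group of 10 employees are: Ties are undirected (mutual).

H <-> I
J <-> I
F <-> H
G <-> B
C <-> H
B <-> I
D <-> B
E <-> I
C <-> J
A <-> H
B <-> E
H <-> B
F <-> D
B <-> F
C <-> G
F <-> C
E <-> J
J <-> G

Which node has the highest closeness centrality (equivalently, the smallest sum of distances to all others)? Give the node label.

Farness (sum of distances to all others) for each node — A:21, B:12, C:14, D:18, E:16, F:14, G:16, H:13, I:14, J:16.
The smallest farness is 12, for B, so B has the highest closeness.

B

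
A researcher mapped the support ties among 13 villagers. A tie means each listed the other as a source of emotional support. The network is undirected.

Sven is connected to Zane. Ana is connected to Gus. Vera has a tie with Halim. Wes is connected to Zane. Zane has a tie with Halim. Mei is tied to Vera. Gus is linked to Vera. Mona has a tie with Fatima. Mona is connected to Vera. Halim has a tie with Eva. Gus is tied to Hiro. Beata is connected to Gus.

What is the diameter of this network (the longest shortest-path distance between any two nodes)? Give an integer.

5

Eccentricity of each node (its greatest distance to any other): Ana:5, Beata:5, Eva:4, Fatima:5, Gus:4, Halim:3, Hiro:5, Mei:4, Mona:4, Sven:5, Vera:3, Wes:5, Zane:4.
The maximum eccentricity is 5, realized for instance by the pair Fatima–Wes via Fatima – Mona – Vera – Halim – Zane – Wes. So the diameter is 5.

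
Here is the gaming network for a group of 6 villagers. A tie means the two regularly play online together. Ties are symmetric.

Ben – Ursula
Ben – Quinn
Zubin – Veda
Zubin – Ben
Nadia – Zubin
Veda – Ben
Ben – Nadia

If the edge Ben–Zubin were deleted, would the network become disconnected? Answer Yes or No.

No

Even without that edge, Ben still reaches Zubin via Ben – Nadia – Zubin, so the network stays connected. Not a bridge.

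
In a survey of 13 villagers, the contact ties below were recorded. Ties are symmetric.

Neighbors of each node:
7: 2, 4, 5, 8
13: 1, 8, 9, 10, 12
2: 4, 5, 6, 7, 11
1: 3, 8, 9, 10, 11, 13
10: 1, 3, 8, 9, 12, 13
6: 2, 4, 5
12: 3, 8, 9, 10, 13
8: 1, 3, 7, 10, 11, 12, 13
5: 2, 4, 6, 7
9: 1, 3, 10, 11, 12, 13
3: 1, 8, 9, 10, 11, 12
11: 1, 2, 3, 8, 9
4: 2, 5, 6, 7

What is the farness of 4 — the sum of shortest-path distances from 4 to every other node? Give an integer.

Distances from 4: 1:3, 2:1, 3:3, 5:1, 6:1, 7:1, 8:2, 9:3, 10:3, 11:2, 12:3, 13:3.
Sum = 3 + 1 + 3 + 1 + 1 + 1 + 2 + 3 + 3 + 2 + 3 + 3 = 26.

26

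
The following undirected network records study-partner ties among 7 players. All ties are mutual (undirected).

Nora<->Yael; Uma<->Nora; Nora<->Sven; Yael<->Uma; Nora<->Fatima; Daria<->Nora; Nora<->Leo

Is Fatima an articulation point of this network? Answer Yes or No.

No

Even without Fatima, every remaining node can still reach every other (the residual graph is connected), so Fatima is not a cut vertex.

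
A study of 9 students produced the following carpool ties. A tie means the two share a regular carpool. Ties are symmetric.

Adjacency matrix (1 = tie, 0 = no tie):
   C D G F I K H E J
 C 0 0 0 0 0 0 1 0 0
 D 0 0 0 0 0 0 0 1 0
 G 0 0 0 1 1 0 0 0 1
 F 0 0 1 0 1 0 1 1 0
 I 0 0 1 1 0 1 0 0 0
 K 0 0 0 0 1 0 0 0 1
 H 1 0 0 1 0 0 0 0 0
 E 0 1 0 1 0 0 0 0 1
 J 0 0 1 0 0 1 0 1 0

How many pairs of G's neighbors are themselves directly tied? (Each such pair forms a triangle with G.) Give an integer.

1

G's neighbors: F, I, and J.
Neighbor pairs that are themselves tied: G–F–I. Each forms one triangle with G, for 1 in total.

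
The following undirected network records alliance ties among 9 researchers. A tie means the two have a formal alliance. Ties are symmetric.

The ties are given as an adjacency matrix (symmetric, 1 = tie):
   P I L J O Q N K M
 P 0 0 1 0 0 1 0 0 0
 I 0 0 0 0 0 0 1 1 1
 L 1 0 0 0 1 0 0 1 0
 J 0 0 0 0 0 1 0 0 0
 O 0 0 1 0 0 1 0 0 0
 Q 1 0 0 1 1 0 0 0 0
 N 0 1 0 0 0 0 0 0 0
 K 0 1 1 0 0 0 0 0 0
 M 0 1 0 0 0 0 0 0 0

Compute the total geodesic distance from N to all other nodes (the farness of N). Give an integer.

Distances from N: I:1, J:6, K:2, L:3, M:2, O:4, P:4, Q:5.
Sum = 1 + 6 + 2 + 3 + 2 + 4 + 4 + 5 = 27.

27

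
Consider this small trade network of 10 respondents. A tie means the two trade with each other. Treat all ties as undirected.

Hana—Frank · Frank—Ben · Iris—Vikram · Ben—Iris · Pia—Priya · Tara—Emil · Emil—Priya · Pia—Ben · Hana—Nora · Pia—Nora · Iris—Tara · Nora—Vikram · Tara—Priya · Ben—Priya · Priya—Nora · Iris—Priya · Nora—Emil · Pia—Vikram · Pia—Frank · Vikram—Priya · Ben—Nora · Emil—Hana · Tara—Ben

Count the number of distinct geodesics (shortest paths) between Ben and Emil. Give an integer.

3

The shortest distance is 2. The length-2 paths are: Ben–Priya–Emil; Ben–Nora–Emil; Ben–Tara–Emil.
That gives 3 distinct shortest paths.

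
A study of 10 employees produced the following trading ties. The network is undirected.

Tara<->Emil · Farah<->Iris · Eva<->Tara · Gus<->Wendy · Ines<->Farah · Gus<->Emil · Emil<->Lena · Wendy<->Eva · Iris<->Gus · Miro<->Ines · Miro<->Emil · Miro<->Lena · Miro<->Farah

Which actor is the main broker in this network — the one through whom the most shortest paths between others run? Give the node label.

Emil

Unnormalized betweenness of each node: Emil:15, Eva:1, Farah:7/2, Gus:10, Ines:0, Iris:7/2, Lena:0, Miro:9, Tara:9/2, Wendy:5/2.
Emil has the largest value, 15, making it the main broker — the node through which the most shortest paths run.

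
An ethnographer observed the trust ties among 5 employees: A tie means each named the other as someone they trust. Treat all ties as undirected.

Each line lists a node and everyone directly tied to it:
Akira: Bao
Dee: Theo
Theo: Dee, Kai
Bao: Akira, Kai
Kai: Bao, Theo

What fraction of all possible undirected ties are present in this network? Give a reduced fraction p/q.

2/5

There are 4 edges and 5 nodes, so the maximum possible is C(5,2) = 10.
Density = 4/10 = 2/5.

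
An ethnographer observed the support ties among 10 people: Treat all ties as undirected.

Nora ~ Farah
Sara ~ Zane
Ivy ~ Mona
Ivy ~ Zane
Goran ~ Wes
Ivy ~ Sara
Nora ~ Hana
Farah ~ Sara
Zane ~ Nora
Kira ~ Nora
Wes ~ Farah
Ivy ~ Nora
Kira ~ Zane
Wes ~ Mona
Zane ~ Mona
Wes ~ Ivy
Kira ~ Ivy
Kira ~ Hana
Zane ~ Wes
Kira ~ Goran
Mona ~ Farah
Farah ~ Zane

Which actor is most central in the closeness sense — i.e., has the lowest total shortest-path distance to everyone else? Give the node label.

Zane

Farness (sum of distances to all others) for each node — Farah:13, Goran:17, Hana:19, Ivy:12, Kira:13, Mona:15, Nora:13, Sara:17, Wes:14, Zane:11.
The smallest farness is 11, for Zane, so Zane has the highest closeness.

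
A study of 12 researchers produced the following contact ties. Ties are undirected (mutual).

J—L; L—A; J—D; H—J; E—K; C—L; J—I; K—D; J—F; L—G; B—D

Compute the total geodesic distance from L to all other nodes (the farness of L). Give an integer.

22

Distances from L: A:1, B:3, C:1, D:2, E:4, F:2, G:1, H:2, I:2, J:1, K:3.
Sum = 1 + 3 + 1 + 2 + 4 + 2 + 1 + 2 + 2 + 1 + 3 = 22.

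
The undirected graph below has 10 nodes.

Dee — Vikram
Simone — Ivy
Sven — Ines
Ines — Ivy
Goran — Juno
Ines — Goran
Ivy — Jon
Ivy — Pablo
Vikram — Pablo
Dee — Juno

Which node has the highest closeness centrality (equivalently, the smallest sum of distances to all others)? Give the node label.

Farness (sum of distances to all others) for each node — Dee:24, Goran:20, Ines:17, Ivy:16, Jon:24, Juno:23, Pablo:19, Simone:24, Sven:25, Vikram:22.
The smallest farness is 16, for Ivy, so Ivy has the highest closeness.

Ivy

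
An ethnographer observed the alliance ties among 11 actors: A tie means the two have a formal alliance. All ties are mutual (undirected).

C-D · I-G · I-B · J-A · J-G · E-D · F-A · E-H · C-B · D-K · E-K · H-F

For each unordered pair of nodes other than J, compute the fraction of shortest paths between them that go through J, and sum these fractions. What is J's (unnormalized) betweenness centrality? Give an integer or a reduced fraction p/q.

Pairs whose geodesics pass through J — H–I: 1/2; H–G: 1; E–G: 1/2; C–A: 1/2; B–A: 1; B–F: 1/2; I–A: 1; I–F: 1; G–A: 1; G–F: 1.
All other pairs contribute 0.
Summing the contributions gives betweenness(J) = 8.

8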